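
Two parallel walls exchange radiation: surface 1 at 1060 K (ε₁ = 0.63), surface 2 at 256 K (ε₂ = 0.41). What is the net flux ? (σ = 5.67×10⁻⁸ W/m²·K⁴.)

For two large parallel gray plates, q = σ(T₁⁴ − T₂⁴) / (1/ε₁ + 1/ε₂ − 1).
1/ε₁ + 1/ε₂ − 1 = 1/0.63 + 1/0.41 − 1 = 3.026.
T₁⁴ − T₂⁴ = 1.26×10^12 − 4.29×10^9 = 1.26×10^12 K⁴.
q = 5.67×10⁻⁸ × 1.26×10^12 / 3.026 = 23600 W/m².

q ≈ 23600 W/m²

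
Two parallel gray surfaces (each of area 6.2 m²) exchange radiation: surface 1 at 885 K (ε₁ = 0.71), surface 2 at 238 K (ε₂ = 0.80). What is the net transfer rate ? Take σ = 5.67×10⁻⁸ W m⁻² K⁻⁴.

For two large parallel gray plates, q = σ(T₁⁴ − T₂⁴) / (1/ε₁ + 1/ε₂ − 1).
1/ε₁ + 1/ε₂ − 1 = 1/0.71 + 1/0.80 − 1 = 1.658.
T₁⁴ − T₂⁴ = 6.13×10^11 − 3.21×10^9 = 6.10×10^11 K⁴.
q = 5.67×10⁻⁸ × 6.10×10^11 / 1.658 = 20900 W/m².
Q = q·A = 20900 × 6.2 = 1.29×10^5 W.

Q ≈ 1.29×10^5 W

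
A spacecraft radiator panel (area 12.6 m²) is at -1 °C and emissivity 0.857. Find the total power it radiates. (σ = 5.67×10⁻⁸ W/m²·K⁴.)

P ≈ 3350 W

-1 °C = 272 K.
Stefan–Boltzmann: P = εσAT⁴ = 0.857 × 5.67×10⁻⁸ × 12.6 × (272)⁴ = 0.857 × 5.67×10⁻⁸ × 12.6 × 5.47×10^9.
P = 3350 W.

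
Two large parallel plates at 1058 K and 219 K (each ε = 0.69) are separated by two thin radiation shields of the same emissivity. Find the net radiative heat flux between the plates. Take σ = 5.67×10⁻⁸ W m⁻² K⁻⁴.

q ≈ 12500 W/m²

Each of the 3 gaps contributes resistance (2/ε − 1) = 2/0.69 − 1 = 1.899; total = 5.696.
q = σ(T₁⁴ − T₂⁴) / 5.696 = 5.67×10⁻⁸ × 1.25×10^12 / 5.696 = 12500 W/m².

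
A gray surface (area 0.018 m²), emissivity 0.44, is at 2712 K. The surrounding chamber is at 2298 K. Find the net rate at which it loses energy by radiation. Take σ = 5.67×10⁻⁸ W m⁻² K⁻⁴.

Q = εσA(T⁴ − T_s⁴). T⁴ − T_s⁴ = (2712)⁴ − (2298)⁴ = 5.41×10^13 − 2.79×10^13 = 2.62×10^13 K⁴.
Q = 0.44 × 5.67×10⁻⁸ × 0.0180 × 2.62×10^13 = 11800 W.

Q ≈ 11800 W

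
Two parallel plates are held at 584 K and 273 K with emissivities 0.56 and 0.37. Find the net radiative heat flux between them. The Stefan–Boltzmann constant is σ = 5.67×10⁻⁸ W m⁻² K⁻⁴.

For two large parallel gray plates, q = σ(T₁⁴ − T₂⁴) / (1/ε₁ + 1/ε₂ − 1).
1/ε₁ + 1/ε₂ − 1 = 1/0.56 + 1/0.37 − 1 = 3.488.
T₁⁴ − T₂⁴ = 1.16×10^11 − 5.55×10^9 = 1.11×10^11 K⁴.
q = 5.67×10⁻⁸ × 1.11×10^11 / 3.488 = 1800 W/m².

q ≈ 1800 W/m²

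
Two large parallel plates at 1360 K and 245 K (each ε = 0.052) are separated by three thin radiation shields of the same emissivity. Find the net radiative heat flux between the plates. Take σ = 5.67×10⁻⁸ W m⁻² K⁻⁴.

q ≈ 1290 W/m²

Each of the 4 gaps contributes resistance (2/ε − 1) = 2/0.052 − 1 = 37.46; total = 149.8.
q = σ(T₁⁴ − T₂⁴) / 149.8 = 5.67×10⁻⁸ × 3.42×10^12 / 149.8 = 1290 W/m².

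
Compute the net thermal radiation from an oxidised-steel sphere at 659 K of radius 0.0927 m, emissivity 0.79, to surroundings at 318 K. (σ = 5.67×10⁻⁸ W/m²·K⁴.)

A = 4πr² = 4π × (0.0927)² = 0.108 m².
Q = εσA(T⁴ − T_s⁴). T⁴ − T_s⁴ = (659)⁴ − (318)⁴ = 1.89×10^11 − 1.02×10^10 = 1.78×10^11 K⁴.
Q = 0.79 × 5.67×10⁻⁸ × 0.108 × 1.78×10^11 = 863 W.

Q ≈ 863 W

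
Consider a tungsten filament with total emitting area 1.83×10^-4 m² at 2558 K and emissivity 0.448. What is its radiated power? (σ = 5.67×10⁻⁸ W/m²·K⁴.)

P ≈ 199 W

Stefan–Boltzmann: P = εσAT⁴ = 0.448 × 5.67×10⁻⁸ × 1.83×10^-4 × (2558)⁴ = 0.448 × 5.67×10⁻⁸ × 1.83×10^-4 × 4.28×10^13.
P = 199 W.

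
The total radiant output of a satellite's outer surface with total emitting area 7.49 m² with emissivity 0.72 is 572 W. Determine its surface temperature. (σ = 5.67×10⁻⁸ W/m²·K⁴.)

From P = εσAT⁴, T = (P / εσA)^(1/4) = (572 / (0.72 × 5.67×10⁻⁸ × 7.49))^(1/4).
T = (1.87×10^9)^(1/4) = 208 K.

T ≈ 208 K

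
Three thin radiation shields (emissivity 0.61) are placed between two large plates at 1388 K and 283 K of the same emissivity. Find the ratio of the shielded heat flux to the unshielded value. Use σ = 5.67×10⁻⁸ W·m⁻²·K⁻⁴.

ratio ≈ 0.250

With N identical shields there are N+1 = 4 gaps in series, each with the same radiative resistance, so the flux falls to 1/(N+1) of its unshielded value.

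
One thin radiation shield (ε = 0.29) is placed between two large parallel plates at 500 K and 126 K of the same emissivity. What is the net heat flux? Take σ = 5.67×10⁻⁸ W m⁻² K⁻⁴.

q ≈ 299 W/m²

Each of the 2 gaps contributes resistance (2/ε − 1) = 2/0.29 − 1 = 5.897; total = 11.79.
q = σ(T₁⁴ − T₂⁴) / 11.79 = 5.67×10⁻⁸ × 6.22×10^10 / 11.79 = 299 W/m².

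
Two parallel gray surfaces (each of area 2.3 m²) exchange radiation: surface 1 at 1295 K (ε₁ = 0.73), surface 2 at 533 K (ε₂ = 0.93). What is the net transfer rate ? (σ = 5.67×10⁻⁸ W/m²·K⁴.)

For two large parallel gray plates, q = σ(T₁⁴ − T₂⁴) / (1/ε₁ + 1/ε₂ − 1).
1/ε₁ + 1/ε₂ − 1 = 1/0.73 + 1/0.93 − 1 = 1.445.
T₁⁴ − T₂⁴ = 2.81×10^12 − 8.07×10^10 = 2.73×10^12 K⁴.
q = 5.67×10⁻⁸ × 2.73×10^12 / 1.445 = 1.07×10^5 W/m².
Q = q·A = 1.07×10^5 × 2.3 = 2.47×10^5 W.

Q ≈ 2.47×10^5 W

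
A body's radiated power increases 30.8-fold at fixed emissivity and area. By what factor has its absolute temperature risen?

factor ≈ 2.36

P ∝ T⁴ ⇒ T ∝ P^(1/4), so T scales by (30.8)^(1/4) = 2.36.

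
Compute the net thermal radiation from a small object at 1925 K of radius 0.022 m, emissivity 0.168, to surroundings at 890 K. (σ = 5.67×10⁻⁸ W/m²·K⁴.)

A = 4πr² = 4π × (0.022)² = 6.08×10^-3 m².
Q = εσA(T⁴ − T_s⁴). T⁴ − T_s⁴ = (1925)⁴ − (890)⁴ = 1.37×10^13 − 6.27×10^11 = 1.31×10^13 K⁴.
Q = 0.168 × 5.67×10⁻⁸ × 6.08×10^-3 × 1.31×10^13 = 759 W.

Q ≈ 759 W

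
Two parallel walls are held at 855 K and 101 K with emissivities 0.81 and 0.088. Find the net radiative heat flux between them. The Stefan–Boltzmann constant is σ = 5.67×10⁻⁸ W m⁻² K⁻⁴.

q ≈ 2610 W/m²

For two large parallel gray plates, q = σ(T₁⁴ − T₂⁴) / (1/ε₁ + 1/ε₂ − 1).
1/ε₁ + 1/ε₂ − 1 = 1/0.81 + 1/0.088 − 1 = 11.60.
T₁⁴ − T₂⁴ = 5.34×10^11 − 1.04×10^8 = 5.34×10^11 K⁴.
q = 5.67×10⁻⁸ × 5.34×10^11 / 11.60 = 2610 W/m².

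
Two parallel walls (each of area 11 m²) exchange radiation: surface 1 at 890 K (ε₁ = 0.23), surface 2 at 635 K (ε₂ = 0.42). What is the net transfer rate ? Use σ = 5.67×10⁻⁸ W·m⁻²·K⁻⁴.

Q ≈ 50600 W

For two large parallel gray plates, q = σ(T₁⁴ − T₂⁴) / (1/ε₁ + 1/ε₂ − 1).
1/ε₁ + 1/ε₂ − 1 = 1/0.23 + 1/0.42 − 1 = 5.729.
T₁⁴ − T₂⁴ = 6.27×10^11 − 1.63×10^11 = 4.65×10^11 K⁴.
q = 5.67×10⁻⁸ × 4.65×10^11 / 5.729 = 4600 W/m².
Q = q·A = 4600 × 11 = 50600 W.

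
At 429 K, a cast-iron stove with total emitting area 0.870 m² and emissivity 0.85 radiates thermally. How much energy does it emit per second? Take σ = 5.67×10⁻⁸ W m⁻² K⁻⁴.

P ≈ 1420 W

P = εσAT⁴ = 0.85 × 5.67×10⁻⁸ × 0.870 × (429)⁴ = 0.85 × 5.67×10⁻⁸ × 0.870 × 3.39×10^10.
P = 1420 W.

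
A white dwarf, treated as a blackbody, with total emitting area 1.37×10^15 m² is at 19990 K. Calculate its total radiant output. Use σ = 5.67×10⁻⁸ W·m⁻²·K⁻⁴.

P = σAT⁴ = 5.67×10⁻⁸ × 1.37×10^15 × (19990)⁴ = 5.67×10⁻⁸ × 1.37×10^15 × 1.60×10^17.
P = 1.24×10^25 W.

P ≈ 1.24×10^25 W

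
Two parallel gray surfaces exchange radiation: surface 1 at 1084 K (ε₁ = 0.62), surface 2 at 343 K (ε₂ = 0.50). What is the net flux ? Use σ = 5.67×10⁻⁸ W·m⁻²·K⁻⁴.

For two large parallel gray plates, q = σ(T₁⁴ − T₂⁴) / (1/ε₁ + 1/ε₂ − 1).
1/ε₁ + 1/ε₂ − 1 = 1/0.62 + 1/0.50 − 1 = 2.613.
T₁⁴ − T₂⁴ = 1.38×10^12 − 1.38×10^10 = 1.37×10^12 K⁴.
q = 5.67×10⁻⁸ × 1.37×10^12 / 2.613 = 29700 W/m².

q ≈ 29700 W/m²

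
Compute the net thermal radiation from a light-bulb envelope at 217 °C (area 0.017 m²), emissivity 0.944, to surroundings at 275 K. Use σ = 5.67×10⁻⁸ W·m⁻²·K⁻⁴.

Convert: 217 °C = 490 K.
Q = εσA(T⁴ − T_s⁴). T⁴ − T_s⁴ = (490)⁴ − (275)⁴ = 5.76×10^10 − 5.72×10^9 = 5.19×10^10 K⁴.
Q = 0.944 × 5.67×10⁻⁸ × 0.0170 × 5.19×10^10 = 47.3 W.

Q ≈ 47.3 W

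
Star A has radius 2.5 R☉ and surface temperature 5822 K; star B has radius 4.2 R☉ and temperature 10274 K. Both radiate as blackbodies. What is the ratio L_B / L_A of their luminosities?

L_B/L_A ≈ 27.4

L = 4πR²σT⁴ ∝ R²T⁴, so L_B/L_A = (4.2/2.5)² × (10274/5822)⁴ = 2.82 × 9.70 = 27.4.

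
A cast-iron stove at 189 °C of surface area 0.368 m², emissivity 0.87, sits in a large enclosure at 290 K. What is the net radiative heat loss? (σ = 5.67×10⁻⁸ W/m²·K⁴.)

Convert: 189 °C = 462 K.
Q = εσA(T⁴ − T_s⁴). T⁴ − T_s⁴ = (462)⁴ − (290)⁴ = 4.56×10^10 − 7.07×10^9 = 3.85×10^10 K⁴.
Q = 0.87 × 5.67×10⁻⁸ × 0.368 × 3.85×10^10 = 699 W.

Q ≈ 699 W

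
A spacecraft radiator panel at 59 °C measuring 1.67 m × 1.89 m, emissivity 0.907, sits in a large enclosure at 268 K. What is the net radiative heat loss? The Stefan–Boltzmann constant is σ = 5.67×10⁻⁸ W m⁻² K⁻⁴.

A = 1.67 × 1.89 = 3.16 m².
Convert: 59 °C = 332 K.
Q = εσA(T⁴ − T_s⁴). T⁴ − T_s⁴ = (332)⁴ − (268)⁴ = 1.21×10^10 − 5.16×10^9 = 6.99×10^9 K⁴.
Q = 0.907 × 5.67×10⁻⁸ × 3.16 × 6.99×10^9 = 1130 W.

Q ≈ 1130 W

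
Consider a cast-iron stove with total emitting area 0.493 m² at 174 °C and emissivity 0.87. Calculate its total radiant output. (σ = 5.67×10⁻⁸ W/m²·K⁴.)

174 °C = 447 K.
P = εσAT⁴ = 0.87 × 5.67×10⁻⁸ × 0.493 × (447)⁴ = 0.87 × 5.67×10⁻⁸ × 0.493 × 3.99×10^10.
P = 971 W.

P ≈ 971 W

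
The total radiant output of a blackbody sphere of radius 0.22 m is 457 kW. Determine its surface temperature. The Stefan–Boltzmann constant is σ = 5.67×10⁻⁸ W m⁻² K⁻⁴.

T ≈ 1910 K

A = 4πr² = 4π × (0.22)² = 0.608 m².
From P = σAT⁴, T = (P / σA)^(1/4) = (4.57×10^5 / (5.67×10⁻⁸ × 0.608))^(1/4).
T = (1.33×10^13)^(1/4) = 1910 K.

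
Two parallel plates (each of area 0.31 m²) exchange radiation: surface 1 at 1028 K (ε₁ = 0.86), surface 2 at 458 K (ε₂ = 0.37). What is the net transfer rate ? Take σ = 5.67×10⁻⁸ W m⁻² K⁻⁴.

For two large parallel gray plates, q = σ(T₁⁴ − T₂⁴) / (1/ε₁ + 1/ε₂ − 1).
1/ε₁ + 1/ε₂ − 1 = 1/0.86 + 1/0.37 − 1 = 2.865.
T₁⁴ − T₂⁴ = 1.12×10^12 − 4.40×10^10 = 1.07×10^12 K⁴.
q = 5.67×10⁻⁸ × 1.07×10^12 / 2.865 = 21200 W/m².
Q = q·A = 21200 × 0.31 = 6580 W.

Q ≈ 6580 W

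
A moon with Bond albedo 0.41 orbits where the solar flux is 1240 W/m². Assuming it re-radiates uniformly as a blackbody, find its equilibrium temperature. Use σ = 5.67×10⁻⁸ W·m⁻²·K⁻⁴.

Power absorbed = (1−a)S·πR²; power emitted = 4πR²σT⁴. Equating and cancelling πR²:
T = ((1−a)S / 4σ)^(1/4) = (732 / (4 × 5.67×10⁻⁸))^(1/4) = (3.23×10^9)^(1/4).
T = 238 K.

T ≈ 238 K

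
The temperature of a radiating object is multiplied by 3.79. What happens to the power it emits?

P ∝ T⁴, so the power scales as (3.79)⁴ = 206.

factor ≈ 206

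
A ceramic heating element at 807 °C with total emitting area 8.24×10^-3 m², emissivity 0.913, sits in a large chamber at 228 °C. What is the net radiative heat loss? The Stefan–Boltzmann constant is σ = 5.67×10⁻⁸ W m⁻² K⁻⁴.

Q ≈ 553 W

Convert: 807 °C = 1080 K; 228 °C = 501 K.
Q = εσA(T⁴ − T_s⁴). T⁴ − T_s⁴ = (1080)⁴ − (501)⁴ = 1.36×10^12 − 6.30×10^10 = 1.30×10^12 K⁴.
Q = 0.913 × 5.67×10⁻⁸ × 8.24×10^-3 × 1.30×10^12 = 553 W.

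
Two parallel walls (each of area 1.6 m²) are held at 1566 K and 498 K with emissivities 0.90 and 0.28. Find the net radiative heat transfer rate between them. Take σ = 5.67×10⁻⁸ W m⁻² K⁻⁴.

For two large parallel gray plates, q = σ(T₁⁴ − T₂⁴) / (1/ε₁ + 1/ε₂ − 1).
1/ε₁ + 1/ε₂ − 1 = 1/0.90 + 1/0.28 − 1 = 3.683.
T₁⁴ − T₂⁴ = 6.01×10^12 − 6.15×10^10 = 5.95×10^12 K⁴.
q = 5.67×10⁻⁸ × 5.95×10^12 / 3.683 = 91700 W/m².
Q = q·A = 91700 × 1.6 = 1.47×10^5 W.

Q ≈ 1.47×10^5 W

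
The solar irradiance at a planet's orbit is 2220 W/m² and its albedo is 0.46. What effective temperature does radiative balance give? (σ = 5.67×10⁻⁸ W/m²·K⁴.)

Power absorbed = (1−a)S·πR²; power emitted = 4πR²σT⁴. Equating and cancelling πR²:
T = ((1−a)S / 4σ)^(1/4) = (1200 / (4 × 5.67×10⁻⁸))^(1/4) = (5.29×10^9)^(1/4).
T = 270 K.

T ≈ 270 K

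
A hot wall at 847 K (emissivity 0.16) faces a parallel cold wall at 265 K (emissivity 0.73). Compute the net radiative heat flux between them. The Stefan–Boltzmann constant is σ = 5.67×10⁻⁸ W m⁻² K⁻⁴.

q ≈ 4370 W/m²

For two large parallel gray plates, q = σ(T₁⁴ − T₂⁴) / (1/ε₁ + 1/ε₂ − 1).
1/ε₁ + 1/ε₂ − 1 = 1/0.16 + 1/0.73 − 1 = 6.620.
T₁⁴ − T₂⁴ = 5.15×10^11 − 4.93×10^9 = 5.10×10^11 K⁴.
q = 5.67×10⁻⁸ × 5.10×10^11 / 6.620 = 4370 W/m².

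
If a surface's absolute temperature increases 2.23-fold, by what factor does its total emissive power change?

factor ≈ 24.7

P ∝ T⁴, so the power scales as (2.23)⁴ = 24.7.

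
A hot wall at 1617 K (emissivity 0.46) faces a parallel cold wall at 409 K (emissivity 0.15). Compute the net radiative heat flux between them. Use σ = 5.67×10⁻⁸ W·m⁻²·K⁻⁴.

q ≈ 49200 W/m²

For two large parallel gray plates, q = σ(T₁⁴ − T₂⁴) / (1/ε₁ + 1/ε₂ − 1).
1/ε₁ + 1/ε₂ − 1 = 1/0.46 + 1/0.15 − 1 = 7.841.
T₁⁴ − T₂⁴ = 6.84×10^12 − 2.80×10^10 = 6.81×10^12 K⁴.
q = 5.67×10⁻⁸ × 6.81×10^12 / 7.841 = 49200 W/m².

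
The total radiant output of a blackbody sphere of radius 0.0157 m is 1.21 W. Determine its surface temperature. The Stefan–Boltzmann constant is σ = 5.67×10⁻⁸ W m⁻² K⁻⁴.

A = 4πr² = 4π × (0.0157)² = 3.10×10^-3 m².
From P = σAT⁴, T = (P / σA)^(1/4) = (1.21 / (5.67×10⁻⁸ × 3.10×10^-3))^(1/4).
T = (6.89×10^9)^(1/4) = 288 K.

T ≈ 288 K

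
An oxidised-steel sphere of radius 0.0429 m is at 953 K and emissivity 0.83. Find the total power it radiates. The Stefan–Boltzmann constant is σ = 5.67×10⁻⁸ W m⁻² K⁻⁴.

A = 4πr² = 4π × (0.0429)² = 0.0231 m².
P = εσAT⁴ = 0.83 × 5.67×10⁻⁸ × 0.0231 × (953)⁴ = 0.83 × 5.67×10⁻⁸ × 0.0231 × 8.25×10^11.
P = 898 W.

P ≈ 898 W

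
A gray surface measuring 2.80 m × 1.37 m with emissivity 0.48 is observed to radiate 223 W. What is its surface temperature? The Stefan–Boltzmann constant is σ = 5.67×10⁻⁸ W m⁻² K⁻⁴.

T ≈ 215 K

A = 2.80 × 1.37 = 3.84 m².
From P = εσAT⁴, T = (P / εσA)^(1/4) = (223 / (0.48 × 5.67×10⁻⁸ × 3.84))^(1/4).
T = (2.14×10^9)^(1/4) = 215 K.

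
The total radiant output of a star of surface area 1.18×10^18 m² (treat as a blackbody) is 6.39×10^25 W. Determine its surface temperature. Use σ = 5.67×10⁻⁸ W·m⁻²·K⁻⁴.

From P = σAT⁴, T = (P / σA)^(1/4) = (6.39×10^25 / (5.67×10⁻⁸ × 1.18×10^18))^(1/4).
T = (9.55×10^14)^(1/4) = 5560 K.

T ≈ 5560 K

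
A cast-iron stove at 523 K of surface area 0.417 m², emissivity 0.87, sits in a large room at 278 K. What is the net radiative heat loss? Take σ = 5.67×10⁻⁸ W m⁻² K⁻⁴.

Q ≈ 1420 W

Q = εσA(T⁴ − T_s⁴). T⁴ − T_s⁴ = (523)⁴ − (278)⁴ = 7.48×10^10 − 5.97×10^9 = 6.88×10^10 K⁴.
Q = 0.87 × 5.67×10⁻⁸ × 0.417 × 6.88×10^10 = 1420 W.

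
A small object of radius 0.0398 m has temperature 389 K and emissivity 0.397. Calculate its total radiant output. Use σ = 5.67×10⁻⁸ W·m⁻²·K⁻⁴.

A = 4πr² = 4π × (0.0398)² = 0.0199 m².
Stefan–Boltzmann: P = εσAT⁴ = 0.397 × 5.67×10⁻⁸ × 0.0199 × (389)⁴ = 0.397 × 5.67×10⁻⁸ × 0.0199 × 2.29×10^10.
P = 10.3 W.

P ≈ 10.3 W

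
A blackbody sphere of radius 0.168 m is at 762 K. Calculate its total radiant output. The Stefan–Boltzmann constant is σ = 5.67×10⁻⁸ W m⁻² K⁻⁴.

P ≈ 6780 W

A = 4πr² = 4π × (0.168)² = 0.355 m².
P = σAT⁴ = 5.67×10⁻⁸ × 0.355 × (762)⁴ = 5.67×10⁻⁸ × 0.355 × 3.37×10^11.
P = 6780 W.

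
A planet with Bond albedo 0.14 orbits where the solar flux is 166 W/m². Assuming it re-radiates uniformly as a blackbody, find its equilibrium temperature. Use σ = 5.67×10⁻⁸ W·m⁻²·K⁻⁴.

T ≈ 158 K

Power absorbed = (1−a)S·πR²; power emitted = 4πR²σT⁴. Equating and cancelling πR²:
T = ((1−a)S / 4σ)^(1/4) = (143 / (4 × 5.67×10⁻⁸))^(1/4) = (6.29×10^8)^(1/4).
T = 158 K.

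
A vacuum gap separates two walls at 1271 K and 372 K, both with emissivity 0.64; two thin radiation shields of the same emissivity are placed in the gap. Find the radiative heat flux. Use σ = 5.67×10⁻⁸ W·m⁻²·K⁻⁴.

Each of the 3 gaps contributes resistance (2/ε − 1) = 2/0.64 − 1 = 2.125; total = 6.375.
q = σ(T₁⁴ − T₂⁴) / 6.375 = 5.67×10⁻⁸ × 2.59×10^12 / 6.375 = 23000 W/m².

q ≈ 23000 W/m²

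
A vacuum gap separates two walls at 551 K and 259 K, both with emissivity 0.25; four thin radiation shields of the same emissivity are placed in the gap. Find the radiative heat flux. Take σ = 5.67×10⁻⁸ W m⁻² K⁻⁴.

Each of the 5 gaps contributes resistance (2/ε − 1) = 2/0.25 − 1 = 7.000; total = 35.00.
q = σ(T₁⁴ − T₂⁴) / 35.00 = 5.67×10⁻⁸ × 8.77×10^10 / 35.00 = 142 W/m².

q ≈ 142 W/m²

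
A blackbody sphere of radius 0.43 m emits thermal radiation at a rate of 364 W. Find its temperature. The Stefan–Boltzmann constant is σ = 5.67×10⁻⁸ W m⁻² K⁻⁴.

T ≈ 229 K

A = 4πr² = 4π × (0.43)² = 2.32 m².
From P = σAT⁴, T = (P / σA)^(1/4) = (364 / (5.67×10⁻⁸ × 2.32))^(1/4).
T = (2.76×10^9)^(1/4) = 229 K.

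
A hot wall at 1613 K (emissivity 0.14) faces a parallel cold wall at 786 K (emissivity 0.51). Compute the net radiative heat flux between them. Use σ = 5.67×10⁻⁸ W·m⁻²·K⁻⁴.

For two large parallel gray plates, q = σ(T₁⁴ − T₂⁴) / (1/ε₁ + 1/ε₂ − 1).
1/ε₁ + 1/ε₂ − 1 = 1/0.14 + 1/0.51 − 1 = 8.104.
T₁⁴ − T₂⁴ = 6.77×10^12 − 3.82×10^11 = 6.39×10^12 K⁴.
q = 5.67×10⁻⁸ × 6.39×10^12 / 8.104 = 44700 W/m².

q ≈ 44700 W/m²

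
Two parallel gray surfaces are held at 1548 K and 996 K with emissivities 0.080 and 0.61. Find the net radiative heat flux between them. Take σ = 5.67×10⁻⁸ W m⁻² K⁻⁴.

q ≈ 20500 W/m²

For two large parallel gray plates, q = σ(T₁⁴ − T₂⁴) / (1/ε₁ + 1/ε₂ − 1).
1/ε₁ + 1/ε₂ − 1 = 1/0.080 + 1/0.61 − 1 = 13.14.
T₁⁴ − T₂⁴ = 5.74×10^12 − 9.84×10^11 = 4.76×10^12 K⁴.
q = 5.67×10⁻⁸ × 4.76×10^12 / 13.14 = 20500 W/m².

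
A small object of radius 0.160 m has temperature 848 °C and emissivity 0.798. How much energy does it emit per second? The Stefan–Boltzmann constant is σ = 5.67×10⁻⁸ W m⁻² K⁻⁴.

P ≈ 23000 W

A = 4πr² = 4π × (0.160)² = 0.322 m².
848 °C = 1121 K.
Stefan–Boltzmann: P = εσAT⁴ = 0.798 × 5.67×10⁻⁸ × 0.322 × (1121)⁴ = 0.798 × 5.67×10⁻⁸ × 0.322 × 1.58×10^12.
P = 23000 W.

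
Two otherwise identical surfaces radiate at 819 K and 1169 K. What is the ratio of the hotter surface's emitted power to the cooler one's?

P ∝ T⁴, so the ratio is (1169/819)⁴ = (1.427)⁴ = 4.15.

ratio ≈ 4.15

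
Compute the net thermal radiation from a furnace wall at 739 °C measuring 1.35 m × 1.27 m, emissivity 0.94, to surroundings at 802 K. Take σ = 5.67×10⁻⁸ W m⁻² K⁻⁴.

A = 1.35 × 1.27 = 1.71 m².
Convert: 739 °C = 1012 K.
Q = εσA(T⁴ − T_s⁴). T⁴ − T_s⁴ = (1012)⁴ − (802)⁴ = 1.05×10^12 − 4.14×10^11 = 6.35×10^11 K⁴.
Q = 0.94 × 5.67×10⁻⁸ × 1.71 × 6.35×10^11 = 58000 W.

Q ≈ 58000 W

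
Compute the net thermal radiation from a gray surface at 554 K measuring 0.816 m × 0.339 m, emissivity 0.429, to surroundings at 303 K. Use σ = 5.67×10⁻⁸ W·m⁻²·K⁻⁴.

A = 0.816 × 0.339 = 0.277 m².
Q = εσA(T⁴ − T_s⁴). T⁴ − T_s⁴ = (554)⁴ − (303)⁴ = 9.42×10^10 − 8.43×10^9 = 8.58×10^10 K⁴.
Q = 0.429 × 5.67×10⁻⁸ × 0.277 × 8.58×10^10 = 577 W.

Q ≈ 577 W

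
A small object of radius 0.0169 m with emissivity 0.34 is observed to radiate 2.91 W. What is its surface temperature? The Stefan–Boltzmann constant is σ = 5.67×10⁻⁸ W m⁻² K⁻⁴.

A = 4πr² = 4π × (0.0169)² = 3.59×10^-3 m².
From P = εσAT⁴, T = (P / εσA)^(1/4) = (2.91 / (0.34 × 5.67×10⁻⁸ × 3.59×10^-3))^(1/4).
T = (4.21×10^10)^(1/4) = 453 K.

T ≈ 453 K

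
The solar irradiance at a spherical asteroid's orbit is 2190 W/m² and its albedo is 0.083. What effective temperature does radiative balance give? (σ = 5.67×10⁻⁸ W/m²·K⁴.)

T ≈ 307 K

Power absorbed = (1−a)S·πR²; power emitted = 4πR²σT⁴. Equating and cancelling πR²:
T = ((1−a)S / 4σ)^(1/4) = (2010 / (4 × 5.67×10⁻⁸))^(1/4) = (8.85×10^9)^(1/4).
T = 307 K.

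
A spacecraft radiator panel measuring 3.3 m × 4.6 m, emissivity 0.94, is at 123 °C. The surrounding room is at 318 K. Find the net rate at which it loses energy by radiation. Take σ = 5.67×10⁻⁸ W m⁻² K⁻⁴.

Q ≈ 11600 W

A = 3.3 × 4.6 = 15.2 m².
Convert: 123 °C = 396 K.
Q = εσA(T⁴ − T_s⁴). T⁴ − T_s⁴ = (396)⁴ − (318)⁴ = 2.46×10^10 − 1.02×10^10 = 1.44×10^10 K⁴.
Q = 0.94 × 5.67×10⁻⁸ × 15.2 × 1.44×10^10 = 11600 W.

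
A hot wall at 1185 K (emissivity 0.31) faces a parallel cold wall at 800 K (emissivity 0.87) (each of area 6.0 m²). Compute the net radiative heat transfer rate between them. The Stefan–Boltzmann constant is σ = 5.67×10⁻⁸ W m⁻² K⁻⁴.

For two large parallel gray plates, q = σ(T₁⁴ − T₂⁴) / (1/ε₁ + 1/ε₂ − 1).
1/ε₁ + 1/ε₂ − 1 = 1/0.31 + 1/0.87 − 1 = 3.375.
T₁⁴ − T₂⁴ = 1.97×10^12 − 4.10×10^11 = 1.56×10^12 K⁴.
q = 5.67×10⁻⁸ × 1.56×10^12 / 3.375 = 26200 W/m².
Q = q·A = 26200 × 6.0 = 1.57×10^5 W.

Q ≈ 1.57×10^5 W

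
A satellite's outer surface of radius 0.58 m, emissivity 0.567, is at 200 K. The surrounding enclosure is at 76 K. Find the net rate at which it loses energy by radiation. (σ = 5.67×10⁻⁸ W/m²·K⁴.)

A = 4πr² = 4π × (0.58)² = 4.23 m².
Q = εσA(T⁴ − T_s⁴). T⁴ − T_s⁴ = (200)⁴ − (76)⁴ = 1.60×10^9 − 3.34×10^7 = 1.57×10^9 K⁴.
Q = 0.567 × 5.67×10⁻⁸ × 4.23 × 1.57×10^9 = 213 W.

Q ≈ 213 W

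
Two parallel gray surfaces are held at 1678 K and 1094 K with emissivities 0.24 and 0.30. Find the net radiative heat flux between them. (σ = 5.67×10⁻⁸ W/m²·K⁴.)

q ≈ 56700 W/m²

For two large parallel gray plates, q = σ(T₁⁴ − T₂⁴) / (1/ε₁ + 1/ε₂ − 1).
1/ε₁ + 1/ε₂ − 1 = 1/0.24 + 1/0.30 − 1 = 6.500.
T₁⁴ − T₂⁴ = 7.93×10^12 − 1.43×10^12 = 6.50×10^12 K⁴.
q = 5.67×10⁻⁸ × 6.50×10^12 / 6.500 = 56700 W/m².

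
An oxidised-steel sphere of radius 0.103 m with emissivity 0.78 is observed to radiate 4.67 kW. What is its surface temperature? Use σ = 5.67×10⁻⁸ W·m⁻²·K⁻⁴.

A = 4πr² = 4π × (0.103)² = 0.133 m².
From P = εσAT⁴, T = (P / εσA)^(1/4) = (4670 / (0.78 × 5.67×10⁻⁸ × 0.133))^(1/4).
T = (7.92×10^11)^(1/4) = 943 K.

T ≈ 943 K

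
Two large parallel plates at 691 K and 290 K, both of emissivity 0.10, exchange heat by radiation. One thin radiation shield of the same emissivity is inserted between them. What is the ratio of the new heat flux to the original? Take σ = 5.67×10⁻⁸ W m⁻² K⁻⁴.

ratio ≈ 0.500

With N identical shields there are N+1 = 2 gaps in series, each with the same radiative resistance, so the flux falls to 1/(N+1) of its unshielded value.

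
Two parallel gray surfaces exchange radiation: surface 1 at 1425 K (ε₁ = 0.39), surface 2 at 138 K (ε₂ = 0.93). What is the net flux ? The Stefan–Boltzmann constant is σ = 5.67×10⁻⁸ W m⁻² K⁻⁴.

q ≈ 88600 W/m²

For two large parallel gray plates, q = σ(T₁⁴ − T₂⁴) / (1/ε₁ + 1/ε₂ − 1).
1/ε₁ + 1/ε₂ − 1 = 1/0.39 + 1/0.93 − 1 = 2.639.
T₁⁴ − T₂⁴ = 4.12×10^12 − 3.63×10^8 = 4.12×10^12 K⁴.
q = 5.67×10⁻⁸ × 4.12×10^12 / 2.639 = 88600 W/m².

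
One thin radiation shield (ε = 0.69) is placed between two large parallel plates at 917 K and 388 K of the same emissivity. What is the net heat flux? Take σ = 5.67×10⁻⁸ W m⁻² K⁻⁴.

Each of the 2 gaps contributes resistance (2/ε − 1) = 2/0.69 − 1 = 1.899; total = 3.797.
q = σ(T₁⁴ − T₂⁴) / 3.797 = 5.67×10⁻⁸ × 6.84×10^11 / 3.797 = 10200 W/m².

q ≈ 10200 W/m²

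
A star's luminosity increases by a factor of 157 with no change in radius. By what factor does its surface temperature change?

factor ≈ 3.54

P ∝ T⁴ ⇒ T ∝ P^(1/4), so T scales by (157)^(1/4) = 3.54.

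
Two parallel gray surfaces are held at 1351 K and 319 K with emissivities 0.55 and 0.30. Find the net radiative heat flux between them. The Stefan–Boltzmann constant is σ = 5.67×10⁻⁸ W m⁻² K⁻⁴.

For two large parallel gray plates, q = σ(T₁⁴ − T₂⁴) / (1/ε₁ + 1/ε₂ − 1).
1/ε₁ + 1/ε₂ − 1 = 1/0.55 + 1/0.30 − 1 = 4.152.
T₁⁴ − T₂⁴ = 3.33×10^12 − 1.04×10^10 = 3.32×10^12 K⁴.
q = 5.67×10⁻⁸ × 3.32×10^12 / 4.152 = 45400 W/m².

q ≈ 45400 W/m²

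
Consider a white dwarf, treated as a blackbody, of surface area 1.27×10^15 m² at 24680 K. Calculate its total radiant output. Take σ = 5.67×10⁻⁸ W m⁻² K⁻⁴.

P = σAT⁴ = 5.67×10⁻⁸ × 1.27×10^15 × (24680)⁴ = 5.67×10⁻⁸ × 1.27×10^15 × 3.71×10^17.
P = 2.67×10^25 W.

P ≈ 2.67×10^25 W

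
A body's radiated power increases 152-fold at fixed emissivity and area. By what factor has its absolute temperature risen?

factor ≈ 3.51

P ∝ T⁴ ⇒ T ∝ P^(1/4), so T scales by (152)^(1/4) = 3.51.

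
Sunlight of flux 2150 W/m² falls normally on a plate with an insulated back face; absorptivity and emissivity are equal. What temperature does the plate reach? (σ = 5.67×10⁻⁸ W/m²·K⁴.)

Absorbed flux αS = emitted flux εσT⁴ (one radiating face); with α = ε, T = (S/σ)^(1/4).
T = (2150 / 5.67×10⁻⁸)^(1/4) = (3.79×10^10)^(1/4).
T = 441 K.

T ≈ 441 K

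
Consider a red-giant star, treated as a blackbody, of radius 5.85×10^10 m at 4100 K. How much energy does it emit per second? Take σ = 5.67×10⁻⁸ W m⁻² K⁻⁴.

P ≈ 6.89×10^29 W

A = 4πr² = 4π × (5.85×10^10)² = 4.30×10^22 m².
P = σAT⁴ = 5.67×10⁻⁸ × 4.30×10^22 × (4100)⁴ = 5.67×10⁻⁸ × 4.30×10^22 × 2.83×10^14.
P = 6.89×10^29 W.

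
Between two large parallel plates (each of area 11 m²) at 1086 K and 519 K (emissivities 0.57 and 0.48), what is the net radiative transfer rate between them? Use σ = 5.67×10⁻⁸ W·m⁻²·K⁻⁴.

For two large parallel gray plates, q = σ(T₁⁴ − T₂⁴) / (1/ε₁ + 1/ε₂ − 1).
1/ε₁ + 1/ε₂ − 1 = 1/0.57 + 1/0.48 − 1 = 2.838.
T₁⁴ − T₂⁴ = 1.39×10^12 − 7.26×10^10 = 1.32×10^12 K⁴.
q = 5.67×10⁻⁸ × 1.32×10^12 / 2.838 = 26300 W/m².
Q = q·A = 26300 × 11 = 2.90×10^5 W.

Q ≈ 2.90×10^5 W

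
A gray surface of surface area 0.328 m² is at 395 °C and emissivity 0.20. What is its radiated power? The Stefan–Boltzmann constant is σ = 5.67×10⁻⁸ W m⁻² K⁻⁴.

P ≈ 741 W

395 °C = 668 K.
Stefan–Boltzmann: P = εσAT⁴ = 0.20 × 5.67×10⁻⁸ × 0.328 × (668)⁴ = 0.20 × 5.67×10⁻⁸ × 0.328 × 1.99×10^11.
P = 741 W.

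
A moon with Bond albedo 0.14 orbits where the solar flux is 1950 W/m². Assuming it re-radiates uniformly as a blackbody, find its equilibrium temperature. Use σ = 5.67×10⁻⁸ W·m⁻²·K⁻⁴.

Power absorbed = (1−a)S·πR²; power emitted = 4πR²σT⁴. Equating and cancelling πR²:
T = ((1−a)S / 4σ)^(1/4) = (1680 / (4 × 5.67×10⁻⁸))^(1/4) = (7.39×10^9)^(1/4).
T = 293 K.

T ≈ 293 K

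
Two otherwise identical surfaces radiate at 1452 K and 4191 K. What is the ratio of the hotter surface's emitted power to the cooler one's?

P ∝ T⁴, so the ratio is (4191/1452)⁴ = (2.886)⁴ = 69.4.

ratio ≈ 69.4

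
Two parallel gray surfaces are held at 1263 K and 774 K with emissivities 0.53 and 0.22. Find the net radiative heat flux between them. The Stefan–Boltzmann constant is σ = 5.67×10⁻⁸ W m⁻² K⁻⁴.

q ≈ 22800 W/m²

For two large parallel gray plates, q = σ(T₁⁴ − T₂⁴) / (1/ε₁ + 1/ε₂ − 1).
1/ε₁ + 1/ε₂ − 1 = 1/0.53 + 1/0.22 − 1 = 5.432.
T₁⁴ − T₂⁴ = 2.54×10^12 − 3.59×10^11 = 2.19×10^12 K⁴.
q = 5.67×10⁻⁸ × 2.19×10^12 / 5.432 = 22800 W/m².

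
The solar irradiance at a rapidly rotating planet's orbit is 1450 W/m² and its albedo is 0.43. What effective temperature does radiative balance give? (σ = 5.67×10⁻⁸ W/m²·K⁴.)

Power absorbed = (1−a)S·πR²; power emitted = 4πR²σT⁴. Equating and cancelling πR²:
T = ((1−a)S / 4σ)^(1/4) = (827 / (4 × 5.67×10⁻⁸))^(1/4) = (3.64×10^9)^(1/4).
T = 246 K.

T ≈ 246 K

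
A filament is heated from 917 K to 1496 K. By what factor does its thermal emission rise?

P ∝ T⁴, so the ratio is (1496/917)⁴ = (1.631)⁴ = 7.08.

ratio ≈ 7.08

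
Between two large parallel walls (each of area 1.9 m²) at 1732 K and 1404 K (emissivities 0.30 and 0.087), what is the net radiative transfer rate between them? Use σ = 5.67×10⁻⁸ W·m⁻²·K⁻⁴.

Q ≈ 39800 W

For two large parallel gray plates, q = σ(T₁⁴ − T₂⁴) / (1/ε₁ + 1/ε₂ − 1).
1/ε₁ + 1/ε₂ − 1 = 1/0.30 + 1/0.087 − 1 = 13.83.
T₁⁴ − T₂⁴ = 9.00×10^12 − 3.89×10^12 = 5.11×10^12 K⁴.
q = 5.67×10⁻⁸ × 5.11×10^12 / 13.83 = 21000 W/m².
Q = q·A = 21000 × 1.9 = 39800 W.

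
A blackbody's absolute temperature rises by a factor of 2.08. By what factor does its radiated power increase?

P ∝ T⁴, so the power scales as (2.08)⁴ = 18.7.

factor ≈ 18.7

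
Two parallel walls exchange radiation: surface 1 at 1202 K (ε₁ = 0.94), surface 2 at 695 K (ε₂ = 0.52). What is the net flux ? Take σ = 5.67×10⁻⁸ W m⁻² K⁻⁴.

For two large parallel gray plates, q = σ(T₁⁴ − T₂⁴) / (1/ε₁ + 1/ε₂ − 1).
1/ε₁ + 1/ε₂ − 1 = 1/0.94 + 1/0.52 − 1 = 1.987.
T₁⁴ − T₂⁴ = 2.09×10^12 − 2.33×10^11 = 1.85×10^12 K⁴.
q = 5.67×10⁻⁸ × 1.85×10^12 / 1.987 = 52900 W/m².

q ≈ 52900 W/m²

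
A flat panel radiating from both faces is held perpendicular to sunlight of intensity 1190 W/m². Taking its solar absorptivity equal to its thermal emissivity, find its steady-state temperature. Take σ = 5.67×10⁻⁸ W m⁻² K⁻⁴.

Absorbed flux αS = emitted flux 2εσT⁴ per unit area; with α = ε this gives T = (S/2σ)^(1/4).
T = (1190 / (2 × 5.67×10⁻⁸))^(1/4) = (1.05×10^10)^(1/4).
T = 320 K.

T ≈ 320 K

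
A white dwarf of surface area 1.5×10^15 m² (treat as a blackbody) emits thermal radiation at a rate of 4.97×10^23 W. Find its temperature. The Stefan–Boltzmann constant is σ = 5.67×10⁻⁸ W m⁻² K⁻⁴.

T ≈ 8740 K

From P = σAT⁴, T = (P / σA)^(1/4) = (4.97×10^23 / (5.67×10⁻⁸ × 1.50×10^15))^(1/4).
T = (5.84×10^15)^(1/4) = 8740 K.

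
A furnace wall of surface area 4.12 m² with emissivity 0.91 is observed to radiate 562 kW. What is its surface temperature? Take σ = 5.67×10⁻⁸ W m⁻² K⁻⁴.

From P = εσAT⁴, T = (P / εσA)^(1/4) = (5.62×10^5 / (0.91 × 5.67×10⁻⁸ × 4.12))^(1/4).
T = (2.64×10^12)^(1/4) = 1280 K.

T ≈ 1280 K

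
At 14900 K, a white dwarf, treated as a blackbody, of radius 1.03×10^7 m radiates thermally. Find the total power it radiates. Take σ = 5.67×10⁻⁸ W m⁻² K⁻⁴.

P ≈ 3.73×10^24 W

A = 4πr² = 4π × (1.03×10^7)² = 1.33×10^15 m².
P = σAT⁴ = 5.67×10⁻⁸ × 1.33×10^15 × (14900)⁴ = 5.67×10⁻⁸ × 1.33×10^15 × 4.93×10^16.
P = 3.73×10^24 W.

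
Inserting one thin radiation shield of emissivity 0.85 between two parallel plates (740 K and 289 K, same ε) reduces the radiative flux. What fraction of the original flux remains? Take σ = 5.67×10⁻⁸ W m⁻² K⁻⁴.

With N identical shields there are N+1 = 2 gaps in series, each with the same radiative resistance, so the flux falls to 1/(N+1) of its unshielded value.

ratio ≈ 0.500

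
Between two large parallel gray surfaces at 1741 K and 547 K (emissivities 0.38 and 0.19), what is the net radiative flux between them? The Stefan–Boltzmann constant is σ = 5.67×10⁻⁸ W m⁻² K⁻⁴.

q ≈ 74800 W/m²

For two large parallel gray plates, q = σ(T₁⁴ − T₂⁴) / (1/ε₁ + 1/ε₂ − 1).
1/ε₁ + 1/ε₂ − 1 = 1/0.38 + 1/0.19 − 1 = 6.895.
T₁⁴ − T₂⁴ = 9.19×10^12 − 8.95×10^10 = 9.10×10^12 K⁴.
q = 5.67×10⁻⁸ × 9.10×10^12 / 6.895 = 74800 W/m².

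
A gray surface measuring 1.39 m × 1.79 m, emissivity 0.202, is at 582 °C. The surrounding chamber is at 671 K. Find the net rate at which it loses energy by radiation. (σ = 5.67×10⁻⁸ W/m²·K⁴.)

Q ≈ 9450 W

A = 1.39 × 1.79 = 2.49 m².
Convert: 582 °C = 855 K.
Q = εσA(T⁴ − T_s⁴). T⁴ − T_s⁴ = (855)⁴ − (671)⁴ = 5.34×10^11 − 2.03×10^11 = 3.32×10^11 K⁴.
Q = 0.202 × 5.67×10⁻⁸ × 2.49 × 3.32×10^11 = 9450 W.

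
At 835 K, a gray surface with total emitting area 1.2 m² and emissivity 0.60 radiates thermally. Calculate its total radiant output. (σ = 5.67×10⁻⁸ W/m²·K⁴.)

P = εσAT⁴ = 0.60 × 5.67×10⁻⁸ × 1.20 × (835)⁴ = 0.60 × 5.67×10⁻⁸ × 1.20 × 4.86×10^11.
P = 19800 W.

P ≈ 19800 W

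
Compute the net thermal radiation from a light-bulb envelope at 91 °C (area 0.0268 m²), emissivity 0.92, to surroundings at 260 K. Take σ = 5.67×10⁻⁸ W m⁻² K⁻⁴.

Q ≈ 18.2 W

Convert: 91 °C = 364 K.
Q = εσA(T⁴ − T_s⁴). T⁴ − T_s⁴ = (364)⁴ − (260)⁴ = 1.76×10^10 − 4.57×10^9 = 1.30×10^10 K⁴.
Q = 0.92 × 5.67×10⁻⁸ × 0.0268 × 1.30×10^10 = 18.2 W.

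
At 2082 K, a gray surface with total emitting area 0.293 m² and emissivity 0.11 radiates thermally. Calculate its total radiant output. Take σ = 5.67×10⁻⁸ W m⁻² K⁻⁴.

P ≈ 34300 W

Stefan–Boltzmann: P = εσAT⁴ = 0.11 × 5.67×10⁻⁸ × 0.293 × (2082)⁴ = 0.11 × 5.67×10⁻⁸ × 0.293 × 1.88×10^13.
P = 34300 W.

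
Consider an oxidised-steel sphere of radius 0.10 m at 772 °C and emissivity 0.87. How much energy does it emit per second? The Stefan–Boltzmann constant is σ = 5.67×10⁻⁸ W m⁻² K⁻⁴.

A = 4πr² = 4π × (0.10)² = 0.126 m².
772 °C = 1045 K.
Stefan–Boltzmann: P = εσAT⁴ = 0.87 × 5.67×10⁻⁸ × 0.126 × (1045)⁴ = 0.87 × 5.67×10⁻⁸ × 0.126 × 1.19×10^12.
P = 7390 W.

P ≈ 7390 W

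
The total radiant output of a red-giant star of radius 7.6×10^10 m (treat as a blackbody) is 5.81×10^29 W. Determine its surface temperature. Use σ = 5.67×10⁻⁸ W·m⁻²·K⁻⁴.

A = 4πr² = 4π × (7.6×10^10)² = 7.26×10^22 m².
From P = σAT⁴, T = (P / σA)^(1/4) = (5.81×10^29 / (5.67×10⁻⁸ × 7.26×10^22))^(1/4).
T = (1.41×10^14)^(1/4) = 3450 K.

T ≈ 3450 K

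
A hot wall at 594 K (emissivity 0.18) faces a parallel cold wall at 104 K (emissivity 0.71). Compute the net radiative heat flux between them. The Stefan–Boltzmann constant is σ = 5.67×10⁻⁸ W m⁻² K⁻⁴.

For two large parallel gray plates, q = σ(T₁⁴ − T₂⁴) / (1/ε₁ + 1/ε₂ − 1).
1/ε₁ + 1/ε₂ − 1 = 1/0.18 + 1/0.71 − 1 = 5.964.
T₁⁴ − T₂⁴ = 1.24×10^11 − 1.17×10^8 = 1.24×10^11 K⁴.
q = 5.67×10⁻⁸ × 1.24×10^11 / 5.964 = 1180 W/m².

q ≈ 1180 W/m²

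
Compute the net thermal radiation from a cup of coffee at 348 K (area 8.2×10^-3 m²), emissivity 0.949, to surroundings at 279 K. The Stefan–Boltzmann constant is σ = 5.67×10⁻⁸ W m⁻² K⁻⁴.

Q ≈ 3.80 W

Q = εσA(T⁴ − T_s⁴). T⁴ − T_s⁴ = (348)⁴ − (279)⁴ = 1.47×10^10 − 6.06×10^9 = 8.61×10^9 K⁴.
Q = 0.949 × 5.67×10⁻⁸ × 8.20×10^-3 × 8.61×10^9 = 3.80 W.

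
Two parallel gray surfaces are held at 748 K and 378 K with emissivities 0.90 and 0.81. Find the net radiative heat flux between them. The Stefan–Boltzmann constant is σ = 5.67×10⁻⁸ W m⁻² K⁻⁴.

For two large parallel gray plates, q = σ(T₁⁴ − T₂⁴) / (1/ε₁ + 1/ε₂ − 1).
1/ε₁ + 1/ε₂ − 1 = 1/0.90 + 1/0.81 − 1 = 1.346.
T₁⁴ − T₂⁴ = 3.13×10^11 − 2.04×10^10 = 2.93×10^11 K⁴.
q = 5.67×10⁻⁸ × 2.93×10^11 / 1.346 = 12300 W/m².

q ≈ 12300 W/m²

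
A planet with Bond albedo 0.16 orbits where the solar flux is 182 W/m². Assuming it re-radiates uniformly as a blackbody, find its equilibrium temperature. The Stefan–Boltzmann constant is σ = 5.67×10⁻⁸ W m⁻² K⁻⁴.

Power absorbed = (1−a)S·πR²; power emitted = 4πR²σT⁴. Equating and cancelling πR²:
T = ((1−a)S / 4σ)^(1/4) = (153 / (4 × 5.67×10⁻⁸))^(1/4) = (6.74×10^8)^(1/4).
T = 161 K.

T ≈ 161 K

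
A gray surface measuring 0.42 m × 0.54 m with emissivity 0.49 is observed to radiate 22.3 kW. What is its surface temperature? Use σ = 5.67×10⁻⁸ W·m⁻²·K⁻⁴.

T ≈ 1370 K

A = 0.42 × 0.54 = 0.227 m².
From P = εσAT⁴, T = (P / εσA)^(1/4) = (22300 / (0.49 × 5.67×10⁻⁸ × 0.227))^(1/4).
T = (3.54×10^12)^(1/4) = 1370 K.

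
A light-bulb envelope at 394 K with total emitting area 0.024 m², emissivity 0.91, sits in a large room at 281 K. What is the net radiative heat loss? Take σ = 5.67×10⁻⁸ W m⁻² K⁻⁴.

Q ≈ 22.1 W

Q = εσA(T⁴ − T_s⁴). T⁴ − T_s⁴ = (394)⁴ − (281)⁴ = 2.41×10^10 − 6.23×10^9 = 1.79×10^10 K⁴.
Q = 0.91 × 5.67×10⁻⁸ × 0.0240 × 1.79×10^10 = 22.1 W.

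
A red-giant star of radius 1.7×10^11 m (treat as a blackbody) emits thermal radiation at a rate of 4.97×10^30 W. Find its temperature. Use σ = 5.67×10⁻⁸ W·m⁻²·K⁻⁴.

A = 4πr² = 4π × (1.7×10^11)² = 3.63×10^23 m².
From P = σAT⁴, T = (P / σA)^(1/4) = (4.97×10^30 / (5.67×10⁻⁸ × 3.63×10^23))^(1/4).
T = (2.41×10^14)^(1/4) = 3940 K.

T ≈ 3940 K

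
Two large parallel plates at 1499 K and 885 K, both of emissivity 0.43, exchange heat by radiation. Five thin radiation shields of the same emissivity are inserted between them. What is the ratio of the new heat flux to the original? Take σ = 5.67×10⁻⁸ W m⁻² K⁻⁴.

With N identical shields there are N+1 = 6 gaps in series, each with the same radiative resistance, so the flux falls to 1/(N+1) of its unshielded value.

ratio ≈ 0.167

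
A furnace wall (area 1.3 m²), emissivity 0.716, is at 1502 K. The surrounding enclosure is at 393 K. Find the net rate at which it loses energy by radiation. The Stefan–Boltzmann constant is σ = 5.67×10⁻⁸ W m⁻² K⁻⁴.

Q ≈ 2.67×10^5 W

Q = εσA(T⁴ − T_s⁴). T⁴ − T_s⁴ = (1502)⁴ − (393)⁴ = 5.09×10^12 − 2.39×10^10 = 5.07×10^12 K⁴.
Q = 0.716 × 5.67×10⁻⁸ × 1.30 × 5.07×10^12 = 2.67×10^5 W.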